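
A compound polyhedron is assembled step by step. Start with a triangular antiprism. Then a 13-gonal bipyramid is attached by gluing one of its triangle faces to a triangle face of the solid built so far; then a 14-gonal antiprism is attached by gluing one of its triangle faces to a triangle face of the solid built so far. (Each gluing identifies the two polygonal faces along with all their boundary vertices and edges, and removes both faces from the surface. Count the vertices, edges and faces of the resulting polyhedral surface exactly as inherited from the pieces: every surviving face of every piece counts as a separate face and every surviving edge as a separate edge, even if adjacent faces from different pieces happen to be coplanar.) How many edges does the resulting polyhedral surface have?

A triangular antiprism: V=6, E=12, F=8.
Attach a 13-gonal bipyramid (V=15, E=39, F=26) along a 3-gon: merge 3 vertices and 3 edges, delete both glued faces → V=18, E=48, F=32.
Attach a 14-gonal antiprism (V=28, E=56, F=30) along a 3-gon: merge 3 vertices and 3 edges, delete both glued faces → V=43, E=101, F=60.
Check: V − E + F = 43 − 101 + 60 = 2.

101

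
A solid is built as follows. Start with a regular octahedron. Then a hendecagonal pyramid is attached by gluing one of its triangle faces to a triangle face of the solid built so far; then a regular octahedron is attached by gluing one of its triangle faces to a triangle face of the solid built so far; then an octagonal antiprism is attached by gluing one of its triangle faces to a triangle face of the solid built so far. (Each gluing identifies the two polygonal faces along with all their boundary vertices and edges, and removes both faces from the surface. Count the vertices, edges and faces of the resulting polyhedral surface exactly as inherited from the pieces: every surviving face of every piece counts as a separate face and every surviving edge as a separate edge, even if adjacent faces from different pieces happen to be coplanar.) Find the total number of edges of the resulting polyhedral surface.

A regular octahedron: V=6, E=12, F=8.
Attach a hendecagonal pyramid (V=12, E=22, F=12) along a 3-gon: merge 3 vertices and 3 edges, delete both glued faces → V=15, E=31, F=18.
Attach a regular octahedron (V=6, E=12, F=8) along a 3-gon: merge 3 vertices and 3 edges, delete both glued faces → V=18, E=40, F=24.
Attach an octagonal antiprism (V=16, E=32, F=18) along a 3-gon: merge 3 vertices and 3 edges, delete both glued faces → V=31, E=69, F=40.
Check: V − E + F = 31 − 69 + 40 = 2.

69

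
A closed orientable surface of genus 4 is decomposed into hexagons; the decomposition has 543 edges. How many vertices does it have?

χ = 2 − 2·4 = -6, and every face is a hexagon so 6F = 2E.
F = 2E/6 = 181. Then V = -6 + E − F = -6 + 543 − 181 = 356.

356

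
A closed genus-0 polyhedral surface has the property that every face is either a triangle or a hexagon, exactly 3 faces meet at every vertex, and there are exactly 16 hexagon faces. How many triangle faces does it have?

4

Let x be the number of triangles; then F = 16 + x.
Edge–face incidences: 2E = 6·16 + 3·x = 96 + 3x.
Every vertex has degree 3, so 3V = 2E.
Euler: V − E + F = 2 ⇒ (2E)/3 − E + (16 + x) = 2.
Multiply by 6: 2·(2E) − 3·(2E) + 6·(16 + x) = 12, i.e. 96 + 6x − (96 + 3x) = 12.
Collecting terms: 3x = 12, so x = 4.
Then 2E = 96 + 3·4 = 108, so E = 54, V = 2E/3 = 36, F = 16 + 4 = 20.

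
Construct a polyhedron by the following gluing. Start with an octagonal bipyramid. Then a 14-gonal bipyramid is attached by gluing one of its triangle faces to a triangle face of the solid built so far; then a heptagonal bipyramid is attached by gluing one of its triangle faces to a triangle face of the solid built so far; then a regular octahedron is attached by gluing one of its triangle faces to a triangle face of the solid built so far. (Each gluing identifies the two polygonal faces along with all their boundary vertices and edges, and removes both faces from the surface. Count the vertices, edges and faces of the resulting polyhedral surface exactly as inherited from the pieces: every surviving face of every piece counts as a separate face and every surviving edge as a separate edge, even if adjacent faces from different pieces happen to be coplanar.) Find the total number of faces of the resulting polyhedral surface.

60

An octagonal bipyramid: V=10, E=24, F=16.
Attach a 14-gonal bipyramid (V=16, E=42, F=28) along a 3-gon: merge 3 vertices and 3 edges, delete both glued faces → V=23, E=63, F=42.
Attach a heptagonal bipyramid (V=9, E=21, F=14) along a 3-gon: merge 3 vertices and 3 edges, delete both glued faces → V=29, E=81, F=54.
Attach a regular octahedron (V=6, E=12, F=8) along a 3-gon: merge 3 vertices and 3 edges, delete both glued faces → V=32, E=90, F=60.
Check: V − E + F = 32 − 90 + 60 = 2.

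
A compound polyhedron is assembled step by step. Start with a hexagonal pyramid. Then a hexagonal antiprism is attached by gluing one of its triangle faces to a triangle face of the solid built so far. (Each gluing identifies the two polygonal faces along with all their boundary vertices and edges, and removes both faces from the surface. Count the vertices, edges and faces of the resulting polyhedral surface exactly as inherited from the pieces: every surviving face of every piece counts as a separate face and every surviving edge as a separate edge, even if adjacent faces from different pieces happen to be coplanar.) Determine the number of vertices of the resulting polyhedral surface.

16

A hexagonal pyramid: V=7, E=12, F=7.
Attach a hexagonal antiprism (V=12, E=24, F=14) along a 3-gon: merge 3 vertices and 3 edges, delete both glued faces → V=16, E=33, F=19.
Check: V − E + F = 16 − 33 + 19 = 2.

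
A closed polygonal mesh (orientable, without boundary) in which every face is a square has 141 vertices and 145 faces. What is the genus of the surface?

Every face is a square, so 2E = 4·145 = 580, giving E = 290.
χ = V − E + F = 141 − 290 + 145 = -4.
For a closed orientable surface χ = 2 − 2g, so g = (2 − (-4))/2 = 3.

3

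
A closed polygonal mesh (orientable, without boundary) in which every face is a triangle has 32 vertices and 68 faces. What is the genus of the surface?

2

Every face is a triangle, so 2E = 3·68 = 204, giving E = 102.
χ = V − E + F = 32 − 102 + 68 = -2.
For a closed orientable surface χ = 2 − 2g, so g = (2 − (-2))/2 = 2.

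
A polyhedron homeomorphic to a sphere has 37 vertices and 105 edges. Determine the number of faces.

Here V − E + F = 2.
F = 2 − V + E = 2 − 37 + 105 = 70.

70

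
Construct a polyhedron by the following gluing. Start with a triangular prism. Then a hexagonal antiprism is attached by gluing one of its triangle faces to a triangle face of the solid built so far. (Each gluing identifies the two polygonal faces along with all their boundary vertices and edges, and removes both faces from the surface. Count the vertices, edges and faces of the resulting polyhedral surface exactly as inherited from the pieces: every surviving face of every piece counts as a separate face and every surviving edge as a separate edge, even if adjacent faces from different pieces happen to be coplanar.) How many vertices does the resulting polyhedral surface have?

A triangular prism: V=6, E=9, F=5.
Attach a hexagonal antiprism (V=12, E=24, F=14) along a 3-gon: merge 3 vertices and 3 edges, delete both glued faces → V=15, E=30, F=17.
Check: V − E + F = 15 − 30 + 17 = 2.

15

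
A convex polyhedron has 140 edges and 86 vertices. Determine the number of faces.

Here V − E + F = 2.
F = 2 − V + E = 2 − 86 + 140 = 56.

56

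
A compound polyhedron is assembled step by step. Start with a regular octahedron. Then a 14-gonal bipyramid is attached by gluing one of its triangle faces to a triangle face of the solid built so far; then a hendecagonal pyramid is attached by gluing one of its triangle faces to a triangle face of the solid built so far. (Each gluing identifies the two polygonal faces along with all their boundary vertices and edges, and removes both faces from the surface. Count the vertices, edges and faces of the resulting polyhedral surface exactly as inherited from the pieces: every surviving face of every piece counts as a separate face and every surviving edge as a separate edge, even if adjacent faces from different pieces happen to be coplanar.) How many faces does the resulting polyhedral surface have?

44

A regular octahedron: V=6, E=12, F=8.
Attach a 14-gonal bipyramid (V=16, E=42, F=28) along a 3-gon: merge 3 vertices and 3 edges, delete both glued faces → V=19, E=51, F=34.
Attach a hendecagonal pyramid (V=12, E=22, F=12) along a 3-gon: merge 3 vertices and 3 edges, delete both glued faces → V=28, E=70, F=44.
Check: V − E + F = 28 − 70 + 44 = 2.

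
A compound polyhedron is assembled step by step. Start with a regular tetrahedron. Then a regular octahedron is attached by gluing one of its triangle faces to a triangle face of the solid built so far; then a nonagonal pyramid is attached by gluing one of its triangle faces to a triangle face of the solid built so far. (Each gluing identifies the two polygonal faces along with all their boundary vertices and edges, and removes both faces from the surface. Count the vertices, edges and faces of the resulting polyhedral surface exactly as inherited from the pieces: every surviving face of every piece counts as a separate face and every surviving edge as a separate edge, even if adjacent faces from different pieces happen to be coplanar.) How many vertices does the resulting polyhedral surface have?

A regular tetrahedron: V=4, E=6, F=4.
Attach a regular octahedron (V=6, E=12, F=8) along a 3-gon: merge 3 vertices and 3 edges, delete both glued faces → V=7, E=15, F=10.
Attach a nonagonal pyramid (V=10, E=18, F=10) along a 3-gon: merge 3 vertices and 3 edges, delete both glued faces → V=14, E=30, F=18.
Check: V − E + F = 14 − 30 + 18 = 2.

14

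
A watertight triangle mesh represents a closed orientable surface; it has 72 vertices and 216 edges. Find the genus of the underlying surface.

Every face is a triangle and each edge borders two faces, so 3F = 2·216, giving F = 144.
χ = V − E + F = 72 − 216 + 144 = 0.
For a closed orientable surface χ = 2 − 2g, so g = (2 − (0))/2 = 1.

1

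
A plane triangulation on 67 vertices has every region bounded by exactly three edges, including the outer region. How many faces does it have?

In a plane triangulation 3F = 2E and V − E + F = 2, so F = 2V − 4 = 2·67 − 4 = 130.

130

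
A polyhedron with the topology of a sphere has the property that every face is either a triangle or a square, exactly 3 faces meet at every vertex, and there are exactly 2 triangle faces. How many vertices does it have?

Let x be the number of squares; then F = 2 + x.
Edge–face incidences: 2E = 3·2 + 4·x = 6 + 4x.
Every vertex has degree 3, so 3V = 2E.
Euler: V − E + F = 2 ⇒ (2E)/3 − E + (2 + x) = 2.
Multiply by 6: 2·(2E) − 3·(2E) + 6·(2 + x) = 12, i.e. 12 + 6x − (6 + 4x) = 12.
Collecting terms: 2x + 6 = 12, so 2x = 6, so x = 3.
Then 2E = 6 + 4·3 = 18, so E = 9, V = 2E/3 = 6, F = 2 + 3 = 5.

6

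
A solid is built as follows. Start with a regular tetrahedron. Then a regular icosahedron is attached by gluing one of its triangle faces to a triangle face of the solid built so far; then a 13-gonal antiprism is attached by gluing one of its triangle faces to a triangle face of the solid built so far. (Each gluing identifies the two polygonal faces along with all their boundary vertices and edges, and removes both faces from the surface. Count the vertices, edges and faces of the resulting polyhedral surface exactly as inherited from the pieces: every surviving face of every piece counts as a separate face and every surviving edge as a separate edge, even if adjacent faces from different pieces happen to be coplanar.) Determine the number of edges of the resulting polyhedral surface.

A regular tetrahedron: V=4, E=6, F=4.
Attach a regular icosahedron (V=12, E=30, F=20) along a 3-gon: merge 3 vertices and 3 edges, delete both glued faces → V=13, E=33, F=22.
Attach a 13-gonal antiprism (V=26, E=52, F=28) along a 3-gon: merge 3 vertices and 3 edges, delete both glued faces → V=36, E=82, F=48.
Check: V − E + F = 36 − 82 + 48 = 2.

82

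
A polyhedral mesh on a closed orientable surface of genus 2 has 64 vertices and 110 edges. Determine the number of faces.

44

For a closed orientable surface of genus 2, χ = 2 − 2·2 = -2.
F = -2 − V + E = -2 − 64 + 110 = 44.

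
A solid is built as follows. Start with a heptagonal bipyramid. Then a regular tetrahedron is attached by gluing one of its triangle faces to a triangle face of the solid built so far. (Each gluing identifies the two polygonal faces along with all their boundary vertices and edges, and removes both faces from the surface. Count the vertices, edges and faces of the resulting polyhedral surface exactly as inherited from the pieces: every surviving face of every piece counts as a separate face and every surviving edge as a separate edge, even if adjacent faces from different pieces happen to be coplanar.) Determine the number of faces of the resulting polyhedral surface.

A heptagonal bipyramid: V=9, E=21, F=14.
Attach a regular tetrahedron (V=4, E=6, F=4) along a 3-gon: merge 3 vertices and 3 edges, delete both glued faces → V=10, E=24, F=16.
Check: V − E + F = 10 − 24 + 16 = 2.

16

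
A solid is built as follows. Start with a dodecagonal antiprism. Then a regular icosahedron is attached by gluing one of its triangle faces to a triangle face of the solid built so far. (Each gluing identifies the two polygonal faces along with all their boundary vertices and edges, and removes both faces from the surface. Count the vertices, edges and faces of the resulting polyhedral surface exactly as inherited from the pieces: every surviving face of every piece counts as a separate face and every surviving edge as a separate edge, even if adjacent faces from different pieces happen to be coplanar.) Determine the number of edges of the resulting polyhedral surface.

A dodecagonal antiprism: V=24, E=48, F=26.
Attach a regular icosahedron (V=12, E=30, F=20) along a 3-gon: merge 3 vertices and 3 edges, delete both glued faces → V=33, E=75, F=44.
Check: V − E + F = 33 − 75 + 44 = 2.

75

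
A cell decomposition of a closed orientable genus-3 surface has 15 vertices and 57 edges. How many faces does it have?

For a closed orientable surface of genus 3, χ = 2 − 2·3 = -4.
F = -4 − V + E = -4 − 15 + 57 = 38.

38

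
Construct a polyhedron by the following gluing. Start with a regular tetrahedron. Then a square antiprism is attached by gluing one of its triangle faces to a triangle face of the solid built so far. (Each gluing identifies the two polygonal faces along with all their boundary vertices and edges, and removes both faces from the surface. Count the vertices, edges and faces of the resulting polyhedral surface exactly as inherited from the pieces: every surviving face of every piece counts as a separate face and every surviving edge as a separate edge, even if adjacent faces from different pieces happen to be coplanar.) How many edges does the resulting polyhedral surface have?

A regular tetrahedron: V=4, E=6, F=4.
Attach a square antiprism (V=8, E=16, F=10) along a 3-gon: merge 3 vertices and 3 edges, delete both glued faces → V=9, E=19, F=12.
Check: V − E + F = 9 − 19 + 12 = 2.

19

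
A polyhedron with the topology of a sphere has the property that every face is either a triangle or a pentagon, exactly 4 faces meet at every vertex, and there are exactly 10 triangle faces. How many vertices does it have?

Let x be the number of pentagons; then F = 10 + x.
Edge–face incidences: 2E = 3·10 + 5·x = 30 + 5x.
Every vertex has degree 4, so 4V = 2E.
Euler: V − E + F = 2 ⇒ (2E)/4 − E + (10 + x) = 2.
Multiply by 8: 2·(2E) − 4·(2E) + 8·(10 + x) = 16, i.e. 80 + 8x − 2·(30 + 5x) = 16.
Collecting terms: −2x + 20 = 16, so −2x = −4, so x = 2.
Then 2E = 30 + 5·2 = 40, so E = 20, V = 2E/4 = 10, F = 10 + 2 = 12.

10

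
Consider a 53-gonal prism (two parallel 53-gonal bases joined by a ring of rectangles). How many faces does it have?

A prism on an n-gon has two n-gon bases and n rectangular sides: V = 2·53 = 106, E = 3·53 = 159, F = 53 + 2 = 55.
Check: V − E + F = 106 − 159 + 55 = 2.

55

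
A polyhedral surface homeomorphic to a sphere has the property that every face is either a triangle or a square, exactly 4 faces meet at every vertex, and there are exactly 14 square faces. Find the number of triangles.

8

Let x be the number of triangles; then F = 14 + x.
Edge–face incidences: 2E = 4·14 + 3·x = 56 + 3x.
Every vertex has degree 4, so 4V = 2E.
Euler: V − E + F = 2 ⇒ (2E)/4 − E + (14 + x) = 2.
Multiply by 8: 2·(2E) − 4·(2E) + 8·(14 + x) = 16, i.e. 112 + 8x − 2·(56 + 3x) = 16.
Collecting terms: 2x = 16, so x = 8.
Then 2E = 56 + 3·8 = 80, so E = 40, V = 2E/4 = 20, F = 14 + 8 = 22.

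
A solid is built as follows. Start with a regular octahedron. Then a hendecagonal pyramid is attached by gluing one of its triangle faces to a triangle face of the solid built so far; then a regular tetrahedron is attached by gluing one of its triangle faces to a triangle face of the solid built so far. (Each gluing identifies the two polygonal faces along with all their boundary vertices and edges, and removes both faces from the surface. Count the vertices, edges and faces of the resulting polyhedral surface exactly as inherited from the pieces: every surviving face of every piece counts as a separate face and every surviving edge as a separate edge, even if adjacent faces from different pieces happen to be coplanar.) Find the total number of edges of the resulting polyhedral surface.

A regular octahedron: V=6, E=12, F=8.
Attach a hendecagonal pyramid (V=12, E=22, F=12) along a 3-gon: merge 3 vertices and 3 edges, delete both glued faces → V=15, E=31, F=18.
Attach a regular tetrahedron (V=4, E=6, F=4) along a 3-gon: merge 3 vertices and 3 edges, delete both glued faces → V=16, E=34, F=20.
Check: V − E + F = 16 − 34 + 20 = 2.

34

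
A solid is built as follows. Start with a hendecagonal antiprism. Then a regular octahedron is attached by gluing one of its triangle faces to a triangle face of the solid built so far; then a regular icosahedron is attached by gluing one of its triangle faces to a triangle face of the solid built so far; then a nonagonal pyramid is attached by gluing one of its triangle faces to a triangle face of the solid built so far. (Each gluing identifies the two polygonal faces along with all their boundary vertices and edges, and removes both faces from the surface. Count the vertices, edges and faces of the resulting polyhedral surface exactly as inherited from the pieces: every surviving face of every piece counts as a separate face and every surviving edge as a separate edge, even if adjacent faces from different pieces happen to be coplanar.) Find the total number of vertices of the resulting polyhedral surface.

A hendecagonal antiprism: V=22, E=44, F=24.
Attach a regular octahedron (V=6, E=12, F=8) along a 3-gon: merge 3 vertices and 3 edges, delete both glued faces → V=25, E=53, F=30.
Attach a regular icosahedron (V=12, E=30, F=20) along a 3-gon: merge 3 vertices and 3 edges, delete both glued faces → V=34, E=80, F=48.
Attach a nonagonal pyramid (V=10, E=18, F=10) along a 3-gon: merge 3 vertices and 3 edges, delete both glued faces → V=41, E=95, F=56.
Check: V − E + F = 41 − 95 + 56 = 2.

41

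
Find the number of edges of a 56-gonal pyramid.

A pyramid on an n-gon base has one n-gon and n triangles: V = 56 + 1 = 57, E = 2·56 = 112, F = 56 + 1 = 57.

112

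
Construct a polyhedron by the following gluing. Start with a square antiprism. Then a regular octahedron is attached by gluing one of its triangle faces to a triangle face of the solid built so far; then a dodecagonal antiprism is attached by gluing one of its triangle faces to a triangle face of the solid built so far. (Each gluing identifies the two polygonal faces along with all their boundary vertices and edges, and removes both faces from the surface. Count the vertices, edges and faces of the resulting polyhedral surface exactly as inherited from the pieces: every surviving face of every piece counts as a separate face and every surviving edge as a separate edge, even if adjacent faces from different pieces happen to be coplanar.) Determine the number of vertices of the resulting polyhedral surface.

A square antiprism: V=8, E=16, F=10.
Attach a regular octahedron (V=6, E=12, F=8) along a 3-gon: merge 3 vertices and 3 edges, delete both glued faces → V=11, E=25, F=16.
Attach a dodecagonal antiprism (V=24, E=48, F=26) along a 3-gon: merge 3 vertices and 3 edges, delete both glued faces → V=32, E=70, F=40.
Check: V − E + F = 32 − 70 + 40 = 2.

32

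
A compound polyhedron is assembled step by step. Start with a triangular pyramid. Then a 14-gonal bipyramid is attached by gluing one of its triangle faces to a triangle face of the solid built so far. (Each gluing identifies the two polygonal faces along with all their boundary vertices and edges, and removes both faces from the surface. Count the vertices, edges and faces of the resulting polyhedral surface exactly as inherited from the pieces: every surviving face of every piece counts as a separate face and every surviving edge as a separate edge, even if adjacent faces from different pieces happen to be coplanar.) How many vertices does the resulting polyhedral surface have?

17

A triangular pyramid: V=4, E=6, F=4.
Attach a 14-gonal bipyramid (V=16, E=42, F=28) along a 3-gon: merge 3 vertices and 3 edges, delete both glued faces → V=17, E=45, F=30.
Check: V − E + F = 17 − 45 + 30 = 2.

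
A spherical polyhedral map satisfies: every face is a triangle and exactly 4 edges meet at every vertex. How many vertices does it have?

Each face has 3 edges and each edge borders two faces, so 2E = 3F.
Each vertex has degree 4, so 4V = 2E and hence V = 3F/4.
Euler: V − E + F = 2 ⇒ (3F/4) − (3F/2) + F = 2.
Multiply by 8: (6 − 12 + 8)F = 16, i.e. 2F = 16.
So F = 8, E = 3·8/2 = 12, V = 3·8/4 = 6.

6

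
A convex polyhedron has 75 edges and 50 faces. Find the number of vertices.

27

Here V − E + F = 2.
V = 2 + E − F = 2 + 75 − 50 = 27.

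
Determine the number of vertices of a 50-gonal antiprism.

An antiprism on an n-gon has two n-gon caps and 2n triangles: V = 2·50 = 100, E = 4·50 = 200, F = 2·50 + 2 = 102.

100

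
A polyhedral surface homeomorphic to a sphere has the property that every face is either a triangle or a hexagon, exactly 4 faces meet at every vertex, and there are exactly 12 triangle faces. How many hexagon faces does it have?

Let x be the number of hexagons; then F = 12 + x.
Edge–face incidences: 2E = 3·12 + 6·x = 36 + 6x.
Every vertex has degree 4, so 4V = 2E.
Euler: V − E + F = 2 ⇒ (2E)/4 − E + (12 + x) = 2.
Multiply by 8: 2·(2E) − 4·(2E) + 8·(12 + x) = 16, i.e. 96 + 8x − 2·(36 + 6x) = 16.
Collecting terms: −4x + 24 = 16, so −4x = −8, so x = 2.
Then 2E = 36 + 6·2 = 48, so E = 24, V = 2E/4 = 12, F = 12 + 2 = 14.

2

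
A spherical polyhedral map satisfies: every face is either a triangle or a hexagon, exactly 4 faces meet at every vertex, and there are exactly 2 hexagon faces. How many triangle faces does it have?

Let x be the number of triangles; then F = 2 + x.
Edge–face incidences: 2E = 6·2 + 3·x = 12 + 3x.
Every vertex has degree 4, so 4V = 2E.
Euler: V − E + F = 2 ⇒ (2E)/4 − E + (2 + x) = 2.
Multiply by 8: 2·(2E) − 4·(2E) + 8·(2 + x) = 16, i.e. 16 + 8x − 2·(12 + 3x) = 16.
Collecting terms: 2x − 8 = 16, so 2x = 24, so x = 12.
Then 2E = 12 + 3·12 = 48, so E = 24, V = 2E/4 = 12, F = 2 + 12 = 14.

12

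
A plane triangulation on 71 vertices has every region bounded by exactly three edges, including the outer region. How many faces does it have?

In a plane triangulation 3F = 2E and V − E + F = 2, so F = 2V − 4 = 2·71 − 4 = 138.

138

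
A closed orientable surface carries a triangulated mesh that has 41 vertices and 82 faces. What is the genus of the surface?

Every face is a triangle, so 2E = 3·82 = 246, giving E = 123.
χ = V − E + F = 41 − 123 + 82 = 0.
For a closed orientable surface χ = 2 − 2g, so g = (2 − (0))/2 = 1.

1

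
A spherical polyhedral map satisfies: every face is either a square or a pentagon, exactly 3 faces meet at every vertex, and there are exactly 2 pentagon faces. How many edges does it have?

Let x be the number of squares; then F = 2 + x.
Edge–face incidences: 2E = 5·2 + 4·x = 10 + 4x.
Every vertex has degree 3, so 3V = 2E.
Euler: V − E + F = 2 ⇒ (2E)/3 − E + (2 + x) = 2.
Multiply by 6: 2·(2E) − 3·(2E) + 6·(2 + x) = 12, i.e. 12 + 6x − (10 + 4x) = 12.
Collecting terms: 2x + 2 = 12, so 2x = 10, so x = 5.
Then 2E = 10 + 4·5 = 30, so E = 15, V = 2E/3 = 10, F = 2 + 5 = 7.

15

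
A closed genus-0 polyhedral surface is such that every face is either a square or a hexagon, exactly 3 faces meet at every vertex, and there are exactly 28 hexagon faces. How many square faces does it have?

6

Let x be the number of squares; then F = 28 + x.
Edge–face incidences: 2E = 6·28 + 4·x = 168 + 4x.
Every vertex has degree 3, so 3V = 2E.
Euler: V − E + F = 2 ⇒ (2E)/3 − E + (28 + x) = 2.
Multiply by 6: 2·(2E) − 3·(2E) + 6·(28 + x) = 12, i.e. 168 + 6x − (168 + 4x) = 12.
Collecting terms: 2x = 12, so x = 6.
Then 2E = 168 + 4·6 = 192, so E = 96, V = 2E/3 = 64, F = 28 + 6 = 34.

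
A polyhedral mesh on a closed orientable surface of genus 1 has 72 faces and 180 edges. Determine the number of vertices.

For a closed orientable surface of genus 1, χ = 2 − 2·1 = 0.
V = 0 + E − F = 0 + 180 − 72 = 108.

108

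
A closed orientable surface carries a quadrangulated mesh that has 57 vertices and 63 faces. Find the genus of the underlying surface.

Every face is a square, so 2E = 4·63 = 252, giving E = 126.
χ = V − E + F = 57 − 126 + 63 = -6.
For a closed orientable surface χ = 2 − 2g, so g = (2 − (-6))/2 = 4.

4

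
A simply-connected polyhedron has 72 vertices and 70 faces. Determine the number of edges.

Here V − E + F = 2.
E = V + F − (2) = 72 + 70 − (2) = 140.

140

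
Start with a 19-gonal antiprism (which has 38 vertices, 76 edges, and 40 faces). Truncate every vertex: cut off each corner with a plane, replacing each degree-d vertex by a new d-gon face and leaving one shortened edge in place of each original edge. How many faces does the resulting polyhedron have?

78

Truncation replaces each original edge-end by a new vertex, so V′ = 2E = 152.
Each original edge survives, and each old vertex of degree d contributes d new edges; summing degrees gives Σd = 2E, so E′ = E + 2E = 3E = 228.
Each original face survives and each original vertex becomes one new face: F′ = F + V = 78.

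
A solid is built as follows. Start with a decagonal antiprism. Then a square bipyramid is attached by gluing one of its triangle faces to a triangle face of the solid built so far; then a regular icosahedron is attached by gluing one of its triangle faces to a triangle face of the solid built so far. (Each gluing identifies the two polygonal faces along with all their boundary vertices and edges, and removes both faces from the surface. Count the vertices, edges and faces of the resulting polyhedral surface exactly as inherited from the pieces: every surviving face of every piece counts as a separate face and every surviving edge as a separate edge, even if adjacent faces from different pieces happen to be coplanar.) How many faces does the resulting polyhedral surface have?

A decagonal antiprism: V=20, E=40, F=22.
Attach a square bipyramid (V=6, E=12, F=8) along a 3-gon: merge 3 vertices and 3 edges, delete both glued faces → V=23, E=49, F=28.
Attach a regular icosahedron (V=12, E=30, F=20) along a 3-gon: merge 3 vertices and 3 edges, delete both glued faces → V=32, E=76, F=46.
Check: V − E + F = 32 − 76 + 46 = 2.

46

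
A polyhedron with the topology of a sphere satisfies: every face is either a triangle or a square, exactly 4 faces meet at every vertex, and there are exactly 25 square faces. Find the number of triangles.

8

Let x be the number of triangles; then F = 25 + x.
Edge–face incidences: 2E = 4·25 + 3·x = 100 + 3x.
Every vertex has degree 4, so 4V = 2E.
Euler: V − E + F = 2 ⇒ (2E)/4 − E + (25 + x) = 2.
Multiply by 8: 2·(2E) − 4·(2E) + 8·(25 + x) = 16, i.e. 200 + 8x − 2·(100 + 3x) = 16.
Collecting terms: 2x = 16, so x = 8.
Then 2E = 100 + 3·8 = 124, so E = 62, V = 2E/4 = 31, F = 25 + 8 = 33.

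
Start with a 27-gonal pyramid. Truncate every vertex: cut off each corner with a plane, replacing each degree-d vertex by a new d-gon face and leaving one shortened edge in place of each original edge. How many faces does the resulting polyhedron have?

56

The base solid has V = 28, E = 54, F = 28.
Truncation replaces each original edge-end by a new vertex, so V′ = 2E = 108.
Each original edge survives, and each old vertex of degree d contributes d new edges; summing degrees gives Σd = 2E, so E′ = E + 2E = 3E = 162.
Each original face survives and each original vertex becomes one new face: F′ = F + V = 56.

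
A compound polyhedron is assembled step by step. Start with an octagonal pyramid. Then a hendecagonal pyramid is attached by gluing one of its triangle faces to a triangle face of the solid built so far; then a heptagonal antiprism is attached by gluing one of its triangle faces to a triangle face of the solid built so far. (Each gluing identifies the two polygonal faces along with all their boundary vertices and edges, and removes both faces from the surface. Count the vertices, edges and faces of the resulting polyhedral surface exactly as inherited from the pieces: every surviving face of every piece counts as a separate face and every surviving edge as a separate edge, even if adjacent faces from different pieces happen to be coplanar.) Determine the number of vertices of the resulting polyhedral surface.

An octagonal pyramid: V=9, E=16, F=9.
Attach a hendecagonal pyramid (V=12, E=22, F=12) along a 3-gon: merge 3 vertices and 3 edges, delete both glued faces → V=18, E=35, F=19.
Attach a heptagonal antiprism (V=14, E=28, F=16) along a 3-gon: merge 3 vertices and 3 edges, delete both glued faces → V=29, E=60, F=33.
Check: V − E + F = 29 − 60 + 33 = 2.

29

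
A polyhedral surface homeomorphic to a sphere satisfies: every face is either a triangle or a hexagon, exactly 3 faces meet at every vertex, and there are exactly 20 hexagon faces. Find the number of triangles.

Let x be the number of triangles; then F = 20 + x.
Edge–face incidences: 2E = 6·20 + 3·x = 120 + 3x.
Every vertex has degree 3, so 3V = 2E.
Euler: V − E + F = 2 ⇒ (2E)/3 − E + (20 + x) = 2.
Multiply by 6: 2·(2E) − 3·(2E) + 6·(20 + x) = 12, i.e. 120 + 6x − (120 + 3x) = 12.
Collecting terms: 3x = 12, so x = 4.
Then 2E = 120 + 3·4 = 132, so E = 66, V = 2E/3 = 44, F = 20 + 4 = 24.

4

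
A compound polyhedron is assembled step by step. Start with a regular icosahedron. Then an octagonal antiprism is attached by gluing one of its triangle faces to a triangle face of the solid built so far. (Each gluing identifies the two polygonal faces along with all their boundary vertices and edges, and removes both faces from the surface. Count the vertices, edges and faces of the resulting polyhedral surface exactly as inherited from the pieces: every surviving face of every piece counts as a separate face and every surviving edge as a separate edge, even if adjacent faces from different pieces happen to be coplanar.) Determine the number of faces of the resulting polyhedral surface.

36

A regular icosahedron: V=12, E=30, F=20.
Attach an octagonal antiprism (V=16, E=32, F=18) along a 3-gon: merge 3 vertices and 3 edges, delete both glued faces → V=25, E=59, F=36.
Check: V − E + F = 25 − 59 + 36 = 2.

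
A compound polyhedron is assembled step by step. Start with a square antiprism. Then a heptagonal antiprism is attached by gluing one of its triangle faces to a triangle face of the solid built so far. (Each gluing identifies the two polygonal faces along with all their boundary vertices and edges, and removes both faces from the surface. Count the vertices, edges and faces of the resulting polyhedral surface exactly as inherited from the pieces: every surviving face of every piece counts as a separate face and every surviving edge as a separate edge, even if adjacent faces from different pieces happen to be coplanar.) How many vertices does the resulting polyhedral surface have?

A square antiprism: V=8, E=16, F=10.
Attach a heptagonal antiprism (V=14, E=28, F=16) along a 3-gon: merge 3 vertices and 3 edges, delete both glued faces → V=19, E=41, F=24.
Check: V − E + F = 19 − 41 + 24 = 2.

19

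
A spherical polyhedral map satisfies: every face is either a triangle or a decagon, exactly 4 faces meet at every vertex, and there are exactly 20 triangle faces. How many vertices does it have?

Let x be the number of decagons; then F = 20 + x.
Edge–face incidences: 2E = 3·20 + 10·x = 60 + 10x.
Every vertex has degree 4, so 4V = 2E.
Euler: V − E + F = 2 ⇒ (2E)/4 − E + (20 + x) = 2.
Multiply by 8: 2·(2E) − 4·(2E) + 8·(20 + x) = 16, i.e. 160 + 8x − 2·(60 + 10x) = 16.
Collecting terms: −12x + 40 = 16, so −12x = −24, so x = 2.
Then 2E = 60 + 10·2 = 80, so E = 40, V = 2E/4 = 20, F = 20 + 2 = 22.

20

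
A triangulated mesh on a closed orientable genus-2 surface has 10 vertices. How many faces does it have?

χ = 2 − 2·2 = -2, and every face is a triangle so 3F = 2E.
V − E + F = -2 with E = 3F/2 gives 10 − (3/2 − 1)·F = -2, so F = 24 and E = 36.

24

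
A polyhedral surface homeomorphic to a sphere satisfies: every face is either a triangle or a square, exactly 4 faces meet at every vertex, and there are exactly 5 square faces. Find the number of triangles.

Let x be the number of triangles; then F = 5 + x.
Edge–face incidences: 2E = 4·5 + 3·x = 20 + 3x.
Every vertex has degree 4, so 4V = 2E.
Euler: V − E + F = 2 ⇒ (2E)/4 − E + (5 + x) = 2.
Multiply by 8: 2·(2E) − 4·(2E) + 8·(5 + x) = 16, i.e. 40 + 8x − 2·(20 + 3x) = 16.
Collecting terms: 2x = 16, so x = 8.
Then 2E = 20 + 3·8 = 44, so E = 22, V = 2E/4 = 11, F = 5 + 8 = 13.

8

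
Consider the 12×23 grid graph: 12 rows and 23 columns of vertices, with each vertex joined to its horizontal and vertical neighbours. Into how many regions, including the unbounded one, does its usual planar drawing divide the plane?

243

The grid has V = 12·23 = 276 vertices and E = 12·22 + 23·11 = 517 edges.
F = 2 − V + E = 2 − 276 + 517 = 243.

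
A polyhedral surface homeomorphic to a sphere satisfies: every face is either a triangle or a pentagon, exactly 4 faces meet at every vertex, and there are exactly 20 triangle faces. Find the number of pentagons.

12

Let x be the number of pentagons; then F = 20 + x.
Edge–face incidences: 2E = 3·20 + 5·x = 60 + 5x.
Every vertex has degree 4, so 4V = 2E.
Euler: V − E + F = 2 ⇒ (2E)/4 − E + (20 + x) = 2.
Multiply by 8: 2·(2E) − 4·(2E) + 8·(20 + x) = 16, i.e. 160 + 8x − 2·(60 + 5x) = 16.
Collecting terms: −2x + 40 = 16, so −2x = −24, so x = 12.
Then 2E = 60 + 5·12 = 120, so E = 60, V = 2E/4 = 30, F = 20 + 12 = 32.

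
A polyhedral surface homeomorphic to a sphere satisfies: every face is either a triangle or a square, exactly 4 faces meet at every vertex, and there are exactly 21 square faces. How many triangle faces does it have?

8

Let x be the number of triangles; then F = 21 + x.
Edge–face incidences: 2E = 4·21 + 3·x = 84 + 3x.
Every vertex has degree 4, so 4V = 2E.
Euler: V − E + F = 2 ⇒ (2E)/4 − E + (21 + x) = 2.
Multiply by 8: 2·(2E) − 4·(2E) + 8·(21 + x) = 16, i.e. 168 + 8x − 2·(84 + 3x) = 16.
Collecting terms: 2x = 16, so x = 8.
Then 2E = 84 + 3·8 = 108, so E = 54, V = 2E/4 = 27, F = 21 + 8 = 29.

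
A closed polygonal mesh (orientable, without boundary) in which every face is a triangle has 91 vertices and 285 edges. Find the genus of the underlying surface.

3

Every face is a triangle and each edge borders two faces, so 3F = 2·285, giving F = 190.
χ = V − E + F = 91 − 285 + 190 = -4.
For a closed orientable surface χ = 2 − 2g, so g = (2 − (-4))/2 = 3.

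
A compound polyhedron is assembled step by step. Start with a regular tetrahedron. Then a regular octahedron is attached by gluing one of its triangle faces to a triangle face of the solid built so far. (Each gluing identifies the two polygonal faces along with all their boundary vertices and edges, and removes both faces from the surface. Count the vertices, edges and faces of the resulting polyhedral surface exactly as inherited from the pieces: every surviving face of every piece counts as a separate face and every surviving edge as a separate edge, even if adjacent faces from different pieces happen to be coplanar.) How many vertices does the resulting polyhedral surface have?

7

A regular tetrahedron: V=4, E=6, F=4.
Attach a regular octahedron (V=6, E=12, F=8) along a 3-gon: merge 3 vertices and 3 edges, delete both glued faces → V=7, E=15, F=10.
Check: V − E + F = 7 − 15 + 10 = 2.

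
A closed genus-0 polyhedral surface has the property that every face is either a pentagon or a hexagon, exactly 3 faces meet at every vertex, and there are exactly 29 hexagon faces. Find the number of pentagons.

12

Let x be the number of pentagons; then F = 29 + x.
Edge–face incidences: 2E = 6·29 + 5·x = 174 + 5x.
Every vertex has degree 3, so 3V = 2E.
Euler: V − E + F = 2 ⇒ (2E)/3 − E + (29 + x) = 2.
Multiply by 6: 2·(2E) − 3·(2E) + 6·(29 + x) = 12, i.e. 174 + 6x − (174 + 5x) = 12.
Collecting terms: x = 12.
Then 2E = 174 + 5·12 = 234, so E = 117, V = 2E/3 = 78, F = 29 + 12 = 41.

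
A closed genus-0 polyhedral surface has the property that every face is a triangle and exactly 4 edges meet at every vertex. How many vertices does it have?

6

Each face has 3 edges and each edge borders two faces, so 2E = 3F.
Each vertex has degree 4, so 4V = 2E and hence V = 3F/4.
Euler: V − E + F = 2 ⇒ (3F/4) − (3F/2) + F = 2.
Multiply by 8: (6 − 12 + 8)F = 16, i.e. 2F = 16.
So F = 8, E = 3·8/2 = 12, V = 3·8/4 = 6.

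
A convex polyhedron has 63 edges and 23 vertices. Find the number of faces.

42

Here V − E + F = 2.
F = 2 − V + E = 2 − 23 + 63 = 42.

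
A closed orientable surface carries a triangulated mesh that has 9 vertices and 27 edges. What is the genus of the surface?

Every face is a triangle and each edge borders two faces, so 3F = 2·27, giving F = 18.
χ = V − E + F = 9 − 27 + 18 = 0.
For a closed orientable surface χ = 2 − 2g, so g = (2 − (0))/2 = 1.

1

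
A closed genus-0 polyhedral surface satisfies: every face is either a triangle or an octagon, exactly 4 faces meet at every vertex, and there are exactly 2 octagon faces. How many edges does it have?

Let x be the number of triangles; then F = 2 + x.
Edge–face incidences: 2E = 8·2 + 3·x = 16 + 3x.
Every vertex has degree 4, so 4V = 2E.
Euler: V − E + F = 2 ⇒ (2E)/4 − E + (2 + x) = 2.
Multiply by 8: 2·(2E) − 4·(2E) + 8·(2 + x) = 16, i.e. 16 + 8x − 2·(16 + 3x) = 16.
Collecting terms: 2x − 16 = 16, so 2x = 32, so x = 16.
Then 2E = 16 + 3·16 = 64, so E = 32, V = 2E/4 = 16, F = 2 + 16 = 18.

32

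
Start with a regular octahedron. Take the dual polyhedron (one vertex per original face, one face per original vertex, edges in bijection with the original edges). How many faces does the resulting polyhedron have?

6

The base solid has V = 6, E = 12, F = 8.
The dual swaps V and F and preserves E: V′ = F = 8, E′ = E = 12, F′ = V = 6.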